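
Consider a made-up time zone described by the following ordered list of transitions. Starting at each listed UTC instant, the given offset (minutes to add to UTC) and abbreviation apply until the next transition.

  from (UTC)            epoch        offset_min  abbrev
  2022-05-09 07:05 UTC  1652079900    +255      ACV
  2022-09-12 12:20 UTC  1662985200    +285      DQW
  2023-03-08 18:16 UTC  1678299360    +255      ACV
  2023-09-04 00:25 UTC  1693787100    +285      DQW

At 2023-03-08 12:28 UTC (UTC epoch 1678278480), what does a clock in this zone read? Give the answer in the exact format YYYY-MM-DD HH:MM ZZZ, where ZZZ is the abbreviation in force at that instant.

2023-03-08 17:13 DQW

Query: 2023-03-08 12:28 UTC
Rule 2/4 (DQW, +04:45): 2022-09-12 12:20 UTC ≤ query < 2023-03-08 18:16 UTC
12·60 + 28 + 285 = 1033 min
1033 = 0·1440 + 1033; 1033 = 17·60 + 13 → 17:13, same day
→ 2023-03-08 17:13 DQW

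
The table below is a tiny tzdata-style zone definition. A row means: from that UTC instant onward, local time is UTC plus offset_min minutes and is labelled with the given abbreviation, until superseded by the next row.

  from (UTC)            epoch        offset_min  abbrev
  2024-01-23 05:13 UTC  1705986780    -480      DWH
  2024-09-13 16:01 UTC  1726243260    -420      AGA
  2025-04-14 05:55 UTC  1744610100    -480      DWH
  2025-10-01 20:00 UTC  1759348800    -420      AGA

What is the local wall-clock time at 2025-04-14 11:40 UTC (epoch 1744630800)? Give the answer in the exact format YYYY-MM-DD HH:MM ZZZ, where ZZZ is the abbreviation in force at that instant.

2025-04-14 03:40 DWH

Query: 2025-04-14 11:40 UTC
Rule 3/4 (DWH, -08:00): 2025-04-14 05:55 UTC ≤ query < 2025-10-01 20:00 UTC
11·60 + 40 - 480 = 220 min
220 = 0·1440 + 220; 220 = 3·60 + 40 → 03:40, same day
→ 2025-04-14 03:40 DWH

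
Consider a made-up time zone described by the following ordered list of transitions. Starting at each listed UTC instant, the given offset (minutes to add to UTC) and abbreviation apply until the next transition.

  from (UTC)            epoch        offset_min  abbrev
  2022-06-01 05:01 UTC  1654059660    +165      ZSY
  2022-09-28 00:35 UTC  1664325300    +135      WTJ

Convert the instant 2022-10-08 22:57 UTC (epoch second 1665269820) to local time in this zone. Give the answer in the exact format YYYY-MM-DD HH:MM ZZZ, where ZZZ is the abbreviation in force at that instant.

2022-10-09 01:12 WTJ

Query: 2022-10-08 22:57 UTC
Rule 2/2 (WTJ, +02:15): 2022-09-28 00:35 UTC ≤ query < +∞
22·60 + 57 + 135 = 1512 min
1512 = 1·1440 + 72; 72 = 1·60 + 12 → 01:12, 2022-10-08 + 1 day = 2022-10-09
→ 2022-10-09 01:12 WTJ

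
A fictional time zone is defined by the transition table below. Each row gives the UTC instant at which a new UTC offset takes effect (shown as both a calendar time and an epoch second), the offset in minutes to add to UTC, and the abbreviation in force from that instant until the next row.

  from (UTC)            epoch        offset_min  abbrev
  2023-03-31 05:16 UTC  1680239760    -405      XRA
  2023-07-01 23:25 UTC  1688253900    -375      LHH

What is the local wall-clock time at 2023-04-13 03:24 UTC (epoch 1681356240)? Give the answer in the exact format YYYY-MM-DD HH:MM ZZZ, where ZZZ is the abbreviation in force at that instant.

2023-04-12 20:39 XRA

Query: 2023-04-13 03:24 UTC
Rule 1/2 (XRA, -06:45): 2023-03-31 05:16 UTC ≤ query < 2023-07-01 23:25 UTC
3·60 + 24 - 405 = -201 min
-201 = -1·1440 + 1239; 1239 = 20·60 + 39 → 20:39, 2023-04-13 - 1 day = 2023-04-12
→ 2023-04-12 20:39 XRA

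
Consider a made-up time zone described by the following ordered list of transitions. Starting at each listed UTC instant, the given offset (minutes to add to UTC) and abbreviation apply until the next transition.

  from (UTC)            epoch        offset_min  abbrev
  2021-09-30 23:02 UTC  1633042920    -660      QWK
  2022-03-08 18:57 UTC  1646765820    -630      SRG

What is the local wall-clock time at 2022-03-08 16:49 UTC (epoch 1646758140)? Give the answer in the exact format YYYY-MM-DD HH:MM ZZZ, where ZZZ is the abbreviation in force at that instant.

2022-03-08 05:49 QWK

Query: 2022-03-08 16:49 UTC
Rule 1/2 (QWK, -11:00): 2021-09-30 23:02 UTC ≤ query < 2022-03-08 18:57 UTC
16·60 + 49 - 660 = 349 min
349 = 0·1440 + 349; 349 = 5·60 + 49 → 05:49, same day
→ 2022-03-08 05:49 QWK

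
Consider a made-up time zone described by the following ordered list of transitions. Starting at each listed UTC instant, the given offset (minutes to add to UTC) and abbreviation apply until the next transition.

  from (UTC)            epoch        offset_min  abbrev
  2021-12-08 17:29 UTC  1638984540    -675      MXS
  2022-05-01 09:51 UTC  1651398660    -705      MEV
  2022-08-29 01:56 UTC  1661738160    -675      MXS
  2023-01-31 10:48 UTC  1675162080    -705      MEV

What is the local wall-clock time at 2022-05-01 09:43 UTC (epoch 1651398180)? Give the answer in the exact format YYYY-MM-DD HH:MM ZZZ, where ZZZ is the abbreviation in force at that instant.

2022-04-30 22:28 MXS

Query: 2022-05-01 09:43 UTC
Rule 1/4 (MXS, -11:15): 2021-12-08 17:29 UTC ≤ query < 2022-05-01 09:51 UTC
9·60 + 43 - 675 = -92 min
-92 = -1·1440 + 1348; 1348 = 22·60 + 28 → 22:28, 2022-05-01 - 1 day = 2022-04-30
→ 2022-04-30 22:28 MXS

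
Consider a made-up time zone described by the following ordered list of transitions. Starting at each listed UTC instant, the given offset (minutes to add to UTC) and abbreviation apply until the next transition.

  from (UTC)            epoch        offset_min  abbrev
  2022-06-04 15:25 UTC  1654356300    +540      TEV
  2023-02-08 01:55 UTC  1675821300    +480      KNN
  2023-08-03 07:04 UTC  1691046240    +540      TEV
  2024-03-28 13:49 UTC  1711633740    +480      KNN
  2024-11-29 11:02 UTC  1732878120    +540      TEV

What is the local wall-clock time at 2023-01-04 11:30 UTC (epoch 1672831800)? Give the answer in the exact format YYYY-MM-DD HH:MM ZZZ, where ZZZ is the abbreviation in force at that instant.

2023-01-04 20:30 TEV

Query: 2023-01-04 11:30 UTC
Rule 1/5 (TEV, +09:00): 2022-06-04 15:25 UTC ≤ query < 2023-02-08 01:55 UTC
11·60 + 30 + 540 = 1230 min
1230 = 0·1440 + 1230; 1230 = 20·60 + 30 → 20:30, same day
→ 2023-01-04 20:30 TEV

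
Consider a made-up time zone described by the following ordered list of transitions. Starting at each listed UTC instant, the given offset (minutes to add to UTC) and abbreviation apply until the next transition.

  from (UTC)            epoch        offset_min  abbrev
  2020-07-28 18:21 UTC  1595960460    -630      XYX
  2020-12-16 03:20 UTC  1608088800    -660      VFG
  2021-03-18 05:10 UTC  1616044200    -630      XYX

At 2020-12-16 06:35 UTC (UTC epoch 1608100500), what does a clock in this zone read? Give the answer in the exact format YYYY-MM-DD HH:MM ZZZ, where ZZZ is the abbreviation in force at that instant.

Query: 2020-12-16 06:35 UTC
Rule 2/3 (VFG, -11:00): 2020-12-16 03:20 UTC ≤ query < 2021-03-18 05:10 UTC
6·60 + 35 - 660 = -265 min
-265 = -1·1440 + 1175; 1175 = 19·60 + 35 → 19:35, 2020-12-16 - 1 day = 2020-12-15
→ 2020-12-15 19:35 VFG

2020-12-15 19:35 VFG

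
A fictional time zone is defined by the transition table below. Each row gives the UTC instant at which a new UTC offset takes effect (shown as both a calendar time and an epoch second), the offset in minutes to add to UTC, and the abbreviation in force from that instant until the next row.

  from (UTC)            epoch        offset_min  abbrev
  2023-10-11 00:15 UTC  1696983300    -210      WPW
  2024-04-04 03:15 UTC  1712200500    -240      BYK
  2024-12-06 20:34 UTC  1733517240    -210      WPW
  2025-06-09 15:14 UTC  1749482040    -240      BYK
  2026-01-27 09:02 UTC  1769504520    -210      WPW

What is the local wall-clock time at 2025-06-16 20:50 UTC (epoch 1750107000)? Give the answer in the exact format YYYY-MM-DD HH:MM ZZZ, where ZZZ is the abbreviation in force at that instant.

Query: 2025-06-16 20:50 UTC
Rule 4/5 (BYK, -04:00): 2025-06-09 15:14 UTC ≤ query < 2026-01-27 09:02 UTC
20·60 + 50 - 240 = 1010 min
1010 = 0·1440 + 1010; 1010 = 16·60 + 50 → 16:50, same day
→ 2025-06-16 16:50 BYK

2025-06-16 16:50 BYK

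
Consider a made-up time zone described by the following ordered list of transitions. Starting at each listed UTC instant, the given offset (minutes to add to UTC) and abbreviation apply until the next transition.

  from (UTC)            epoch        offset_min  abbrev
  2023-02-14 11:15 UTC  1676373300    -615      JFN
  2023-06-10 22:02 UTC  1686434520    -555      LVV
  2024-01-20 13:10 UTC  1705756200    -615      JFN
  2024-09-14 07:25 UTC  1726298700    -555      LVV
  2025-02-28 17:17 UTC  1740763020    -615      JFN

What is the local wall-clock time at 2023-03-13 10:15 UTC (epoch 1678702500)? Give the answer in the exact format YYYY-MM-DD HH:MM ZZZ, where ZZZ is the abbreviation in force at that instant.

2023-03-13 00:00 JFN

Query: 2023-03-13 10:15 UTC
Rule 1/5 (JFN, -10:15): 2023-02-14 11:15 UTC ≤ query < 2023-06-10 22:02 UTC
10·60 + 15 - 615 = 0 min
0 = 0·1440 + 0; 0 = 0·60 + 0 → 00:00, same day
→ 2023-03-13 00:00 JFN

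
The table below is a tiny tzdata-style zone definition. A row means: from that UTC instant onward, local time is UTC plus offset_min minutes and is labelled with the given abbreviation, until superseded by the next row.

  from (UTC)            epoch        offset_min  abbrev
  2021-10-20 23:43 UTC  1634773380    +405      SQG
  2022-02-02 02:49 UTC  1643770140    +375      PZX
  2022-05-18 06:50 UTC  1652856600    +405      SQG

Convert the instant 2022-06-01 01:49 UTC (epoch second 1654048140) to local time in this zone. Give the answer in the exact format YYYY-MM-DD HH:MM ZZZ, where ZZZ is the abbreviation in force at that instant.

Query: 2022-06-01 01:49 UTC
Rule 3/3 (SQG, +06:45): 2022-05-18 06:50 UTC ≤ query < +∞
1·60 + 49 + 405 = 514 min
514 = 0·1440 + 514; 514 = 8·60 + 34 → 08:34, same day
→ 2022-06-01 08:34 SQG

2022-06-01 08:34 SQG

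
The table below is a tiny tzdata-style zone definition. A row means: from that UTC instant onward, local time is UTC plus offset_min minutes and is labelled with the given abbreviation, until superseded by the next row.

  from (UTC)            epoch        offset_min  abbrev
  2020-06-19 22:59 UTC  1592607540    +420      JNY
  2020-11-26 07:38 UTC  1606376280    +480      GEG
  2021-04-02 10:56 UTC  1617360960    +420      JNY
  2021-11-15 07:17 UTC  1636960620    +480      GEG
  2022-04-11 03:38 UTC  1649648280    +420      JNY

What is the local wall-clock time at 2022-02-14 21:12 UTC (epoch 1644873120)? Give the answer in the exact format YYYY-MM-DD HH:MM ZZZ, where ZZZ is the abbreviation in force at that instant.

2022-02-15 05:12 GEG

Query: 2022-02-14 21:12 UTC
Rule 4/5 (GEG, +08:00): 2021-11-15 07:17 UTC ≤ query < 2022-04-11 03:38 UTC
21·60 + 12 + 480 = 1752 min
1752 = 1·1440 + 312; 312 = 5·60 + 12 → 05:12, 2022-02-14 + 1 day = 2022-02-15
→ 2022-02-15 05:12 GEG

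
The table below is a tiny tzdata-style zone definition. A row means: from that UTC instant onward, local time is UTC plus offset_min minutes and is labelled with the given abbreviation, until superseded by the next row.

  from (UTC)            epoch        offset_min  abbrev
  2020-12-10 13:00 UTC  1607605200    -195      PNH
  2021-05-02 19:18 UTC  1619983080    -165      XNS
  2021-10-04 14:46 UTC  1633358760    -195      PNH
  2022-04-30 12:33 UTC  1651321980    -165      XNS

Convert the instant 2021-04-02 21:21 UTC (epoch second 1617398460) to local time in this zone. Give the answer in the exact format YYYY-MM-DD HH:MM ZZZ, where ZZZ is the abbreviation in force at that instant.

2021-04-02 18:06 PNH

Query: 2021-04-02 21:21 UTC
Rule 1/4 (PNH, -03:15): 2020-12-10 13:00 UTC ≤ query < 2021-05-02 19:18 UTC
21·60 + 21 - 195 = 1086 min
1086 = 0·1440 + 1086; 1086 = 18·60 + 6 → 18:06, same day
→ 2021-04-02 18:06 PNH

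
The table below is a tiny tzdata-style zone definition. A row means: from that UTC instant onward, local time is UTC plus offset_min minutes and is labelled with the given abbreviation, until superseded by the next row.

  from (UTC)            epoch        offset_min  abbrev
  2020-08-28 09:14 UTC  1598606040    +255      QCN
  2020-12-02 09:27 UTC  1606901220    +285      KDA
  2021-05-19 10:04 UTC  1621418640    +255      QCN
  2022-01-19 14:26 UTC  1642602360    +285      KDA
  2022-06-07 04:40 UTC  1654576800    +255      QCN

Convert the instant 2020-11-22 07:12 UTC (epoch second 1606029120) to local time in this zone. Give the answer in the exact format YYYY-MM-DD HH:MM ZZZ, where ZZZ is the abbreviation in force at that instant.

2020-11-22 11:27 QCN

Query: 2020-11-22 07:12 UTC
Rule 1/5 (QCN, +04:15): 2020-08-28 09:14 UTC ≤ query < 2020-12-02 09:27 UTC
7·60 + 12 + 255 = 687 min
687 = 0·1440 + 687; 687 = 11·60 + 27 → 11:27, same day
→ 2020-11-22 11:27 QCN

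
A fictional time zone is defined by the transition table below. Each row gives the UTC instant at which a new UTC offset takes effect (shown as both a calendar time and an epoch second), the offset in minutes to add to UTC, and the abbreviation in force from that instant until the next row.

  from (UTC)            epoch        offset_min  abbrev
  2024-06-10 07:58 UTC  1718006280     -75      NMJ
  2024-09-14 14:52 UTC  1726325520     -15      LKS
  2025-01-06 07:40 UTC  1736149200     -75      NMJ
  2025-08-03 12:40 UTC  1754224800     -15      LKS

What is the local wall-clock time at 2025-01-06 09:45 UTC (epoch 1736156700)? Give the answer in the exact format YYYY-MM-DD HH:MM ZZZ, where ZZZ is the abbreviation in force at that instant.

2025-01-06 08:30 NMJ

Query: 2025-01-06 09:45 UTC
Rule 3/4 (NMJ, -01:15): 2025-01-06 07:40 UTC ≤ query < 2025-08-03 12:40 UTC
9·60 + 45 - 75 = 510 min
510 = 0·1440 + 510; 510 = 8·60 + 30 → 08:30, same day
→ 2025-01-06 08:30 NMJ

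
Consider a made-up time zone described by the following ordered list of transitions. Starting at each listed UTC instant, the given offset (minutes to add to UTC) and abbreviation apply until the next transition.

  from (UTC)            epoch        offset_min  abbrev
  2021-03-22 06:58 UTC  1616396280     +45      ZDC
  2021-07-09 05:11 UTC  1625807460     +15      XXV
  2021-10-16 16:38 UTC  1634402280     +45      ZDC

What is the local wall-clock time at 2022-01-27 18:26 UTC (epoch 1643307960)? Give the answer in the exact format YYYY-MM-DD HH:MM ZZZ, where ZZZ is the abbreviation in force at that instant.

2022-01-27 19:11 ZDC

Query: 2022-01-27 18:26 UTC
Rule 3/3 (ZDC, +00:45): 2021-10-16 16:38 UTC ≤ query < +∞
18·60 + 26 + 45 = 1151 min
1151 = 0·1440 + 1151; 1151 = 19·60 + 11 → 19:11, same day
→ 2022-01-27 19:11 ZDC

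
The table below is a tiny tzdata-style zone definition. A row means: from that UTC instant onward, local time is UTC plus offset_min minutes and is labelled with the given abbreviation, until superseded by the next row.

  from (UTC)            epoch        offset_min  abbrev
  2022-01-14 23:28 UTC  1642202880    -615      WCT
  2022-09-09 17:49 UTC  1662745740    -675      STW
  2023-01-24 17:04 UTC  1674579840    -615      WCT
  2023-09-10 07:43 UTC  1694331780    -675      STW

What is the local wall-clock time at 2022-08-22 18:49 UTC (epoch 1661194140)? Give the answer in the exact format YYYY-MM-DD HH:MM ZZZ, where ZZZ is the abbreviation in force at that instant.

Query: 2022-08-22 18:49 UTC
Rule 1/4 (WCT, -10:15): 2022-01-14 23:28 UTC ≤ query < 2022-09-09 17:49 UTC
18·60 + 49 - 615 = 514 min
514 = 0·1440 + 514; 514 = 8·60 + 34 → 08:34, same day
→ 2022-08-22 08:34 WCT

2022-08-22 08:34 WCT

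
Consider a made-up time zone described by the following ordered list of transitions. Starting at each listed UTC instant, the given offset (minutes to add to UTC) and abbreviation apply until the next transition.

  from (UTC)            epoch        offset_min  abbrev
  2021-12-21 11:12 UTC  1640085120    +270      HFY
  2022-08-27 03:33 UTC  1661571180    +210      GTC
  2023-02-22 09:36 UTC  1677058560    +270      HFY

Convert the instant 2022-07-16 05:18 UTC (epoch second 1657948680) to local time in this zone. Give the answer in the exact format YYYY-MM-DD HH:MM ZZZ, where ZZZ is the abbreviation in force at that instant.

Query: 2022-07-16 05:18 UTC
Rule 1/3 (HFY, +04:30): 2021-12-21 11:12 UTC ≤ query < 2022-08-27 03:33 UTC
5·60 + 18 + 270 = 588 min
588 = 0·1440 + 588; 588 = 9·60 + 48 → 09:48, same day
→ 2022-07-16 09:48 HFY

2022-07-16 09:48 HFY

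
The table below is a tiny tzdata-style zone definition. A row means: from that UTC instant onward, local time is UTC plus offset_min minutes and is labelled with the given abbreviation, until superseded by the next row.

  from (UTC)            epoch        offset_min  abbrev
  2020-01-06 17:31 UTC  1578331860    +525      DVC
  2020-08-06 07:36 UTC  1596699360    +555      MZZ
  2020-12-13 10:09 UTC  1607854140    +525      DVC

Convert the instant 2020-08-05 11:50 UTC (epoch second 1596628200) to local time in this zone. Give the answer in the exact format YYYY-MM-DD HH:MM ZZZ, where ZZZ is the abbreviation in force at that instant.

2020-08-05 20:35 DVC

Query: 2020-08-05 11:50 UTC
Rule 1/3 (DVC, +08:45): 2020-01-06 17:31 UTC ≤ query < 2020-08-06 07:36 UTC
11·60 + 50 + 525 = 1235 min
1235 = 0·1440 + 1235; 1235 = 20·60 + 35 → 20:35, same day
→ 2020-08-05 20:35 DVC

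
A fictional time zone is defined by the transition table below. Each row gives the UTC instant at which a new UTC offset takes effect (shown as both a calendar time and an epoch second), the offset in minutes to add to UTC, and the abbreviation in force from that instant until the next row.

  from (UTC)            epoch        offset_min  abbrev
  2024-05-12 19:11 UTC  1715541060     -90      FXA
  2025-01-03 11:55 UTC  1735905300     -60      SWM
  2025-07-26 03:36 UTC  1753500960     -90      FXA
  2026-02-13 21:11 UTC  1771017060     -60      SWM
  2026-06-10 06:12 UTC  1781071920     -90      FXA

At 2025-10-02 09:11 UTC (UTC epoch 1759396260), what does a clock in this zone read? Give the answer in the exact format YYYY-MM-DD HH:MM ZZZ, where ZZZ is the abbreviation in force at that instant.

Query: 2025-10-02 09:11 UTC
Rule 3/5 (FXA, -01:30): 2025-07-26 03:36 UTC ≤ query < 2026-02-13 21:11 UTC
9·60 + 11 - 90 = 461 min
461 = 0·1440 + 461; 461 = 7·60 + 41 → 07:41, same day
→ 2025-10-02 07:41 FXA

2025-10-02 07:41 FXA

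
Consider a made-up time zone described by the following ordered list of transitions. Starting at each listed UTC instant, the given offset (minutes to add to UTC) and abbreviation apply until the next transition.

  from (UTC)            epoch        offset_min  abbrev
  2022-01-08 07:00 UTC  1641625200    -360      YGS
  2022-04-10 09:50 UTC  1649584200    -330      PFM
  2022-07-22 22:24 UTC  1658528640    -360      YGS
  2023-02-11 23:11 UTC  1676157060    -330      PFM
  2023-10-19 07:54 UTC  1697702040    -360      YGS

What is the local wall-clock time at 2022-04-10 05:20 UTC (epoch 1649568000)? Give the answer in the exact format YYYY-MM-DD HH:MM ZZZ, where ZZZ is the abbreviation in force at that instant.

Query: 2022-04-10 05:20 UTC
Rule 1/5 (YGS, -06:00): 2022-01-08 07:00 UTC ≤ query < 2022-04-10 09:50 UTC
5·60 + 20 - 360 = -40 min
-40 = -1·1440 + 1400; 1400 = 23·60 + 20 → 23:20, 2022-04-10 - 1 day = 2022-04-09
→ 2022-04-09 23:20 YGS

2022-04-09 23:20 YGS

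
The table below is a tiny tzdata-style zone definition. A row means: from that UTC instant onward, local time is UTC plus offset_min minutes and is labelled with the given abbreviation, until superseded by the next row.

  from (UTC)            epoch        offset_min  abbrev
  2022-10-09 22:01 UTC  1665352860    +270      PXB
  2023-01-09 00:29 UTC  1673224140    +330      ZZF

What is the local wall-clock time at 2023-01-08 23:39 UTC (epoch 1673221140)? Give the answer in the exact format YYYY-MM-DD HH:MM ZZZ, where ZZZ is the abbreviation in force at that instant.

Query: 2023-01-08 23:39 UTC
Rule 1/2 (PXB, +04:30): 2022-10-09 22:01 UTC ≤ query < 2023-01-09 00:29 UTC
23·60 + 39 + 270 = 1689 min
1689 = 1·1440 + 249; 249 = 4·60 + 9 → 04:09, 2023-01-08 + 1 day = 2023-01-09
→ 2023-01-09 04:09 PXB

2023-01-09 04:09 PXB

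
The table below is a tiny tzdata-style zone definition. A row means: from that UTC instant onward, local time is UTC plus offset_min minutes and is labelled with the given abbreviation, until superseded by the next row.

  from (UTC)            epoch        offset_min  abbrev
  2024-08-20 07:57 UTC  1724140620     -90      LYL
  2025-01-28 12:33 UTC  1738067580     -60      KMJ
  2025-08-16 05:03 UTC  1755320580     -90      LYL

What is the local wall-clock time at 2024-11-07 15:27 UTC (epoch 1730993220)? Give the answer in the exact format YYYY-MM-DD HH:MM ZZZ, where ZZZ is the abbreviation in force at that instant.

2024-11-07 13:57 LYL

Query: 2024-11-07 15:27 UTC
Rule 1/3 (LYL, -01:30): 2024-08-20 07:57 UTC ≤ query < 2025-01-28 12:33 UTC
15·60 + 27 - 90 = 837 min
837 = 0·1440 + 837; 837 = 13·60 + 57 → 13:57, same day
→ 2024-11-07 13:57 LYL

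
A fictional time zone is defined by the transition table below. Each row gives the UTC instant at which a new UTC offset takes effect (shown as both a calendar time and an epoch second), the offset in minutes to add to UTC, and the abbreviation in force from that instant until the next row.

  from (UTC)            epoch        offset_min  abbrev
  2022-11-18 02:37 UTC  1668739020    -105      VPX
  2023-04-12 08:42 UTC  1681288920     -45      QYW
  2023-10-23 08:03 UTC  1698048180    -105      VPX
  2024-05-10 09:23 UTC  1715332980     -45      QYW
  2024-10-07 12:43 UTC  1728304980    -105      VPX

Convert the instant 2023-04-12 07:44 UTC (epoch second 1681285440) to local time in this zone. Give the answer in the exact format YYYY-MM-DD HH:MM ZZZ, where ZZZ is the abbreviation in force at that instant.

2023-04-12 05:59 VPX

Query: 2023-04-12 07:44 UTC
Rule 1/5 (VPX, -01:45): 2022-11-18 02:37 UTC ≤ query < 2023-04-12 08:42 UTC
7·60 + 44 - 105 = 359 min
359 = 0·1440 + 359; 359 = 5·60 + 59 → 05:59, same day
→ 2023-04-12 05:59 VPX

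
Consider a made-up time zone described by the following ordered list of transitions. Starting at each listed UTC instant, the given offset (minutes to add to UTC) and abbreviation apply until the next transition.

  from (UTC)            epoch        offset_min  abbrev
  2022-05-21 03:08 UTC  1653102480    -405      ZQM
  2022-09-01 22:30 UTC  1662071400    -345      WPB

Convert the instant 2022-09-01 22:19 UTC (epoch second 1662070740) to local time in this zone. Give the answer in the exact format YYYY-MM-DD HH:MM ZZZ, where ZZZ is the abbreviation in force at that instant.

2022-09-01 15:34 ZQM

Query: 2022-09-01 22:19 UTC
Rule 1/2 (ZQM, -06:45): 2022-05-21 03:08 UTC ≤ query < 2022-09-01 22:30 UTC
22·60 + 19 - 405 = 934 min
934 = 0·1440 + 934; 934 = 15·60 + 34 → 15:34, same day
→ 2022-09-01 15:34 ZQM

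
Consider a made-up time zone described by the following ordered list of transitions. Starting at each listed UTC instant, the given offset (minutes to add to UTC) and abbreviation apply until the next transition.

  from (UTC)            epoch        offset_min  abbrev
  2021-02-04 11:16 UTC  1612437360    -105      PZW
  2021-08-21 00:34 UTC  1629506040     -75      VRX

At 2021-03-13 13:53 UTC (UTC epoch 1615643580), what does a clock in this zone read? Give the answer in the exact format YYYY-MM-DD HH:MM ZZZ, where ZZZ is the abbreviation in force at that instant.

Query: 2021-03-13 13:53 UTC
Rule 1/2 (PZW, -01:45): 2021-02-04 11:16 UTC ≤ query < 2021-08-21 00:34 UTC
13·60 + 53 - 105 = 728 min
728 = 0·1440 + 728; 728 = 12·60 + 8 → 12:08, same day
→ 2021-03-13 12:08 PZW

2021-03-13 12:08 PZW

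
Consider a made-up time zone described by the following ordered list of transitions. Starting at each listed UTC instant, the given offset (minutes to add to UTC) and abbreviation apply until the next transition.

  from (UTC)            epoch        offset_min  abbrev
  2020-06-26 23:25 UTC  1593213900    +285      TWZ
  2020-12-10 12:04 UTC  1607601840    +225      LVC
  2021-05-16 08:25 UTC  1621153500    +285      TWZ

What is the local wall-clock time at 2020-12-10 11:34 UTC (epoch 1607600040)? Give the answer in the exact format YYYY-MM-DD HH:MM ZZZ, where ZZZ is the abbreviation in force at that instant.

Query: 2020-12-10 11:34 UTC
Rule 1/3 (TWZ, +04:45): 2020-06-26 23:25 UTC ≤ query < 2020-12-10 12:04 UTC
11·60 + 34 + 285 = 979 min
979 = 0·1440 + 979; 979 = 16·60 + 19 → 16:19, same day
→ 2020-12-10 16:19 TWZ

2020-12-10 16:19 TWZ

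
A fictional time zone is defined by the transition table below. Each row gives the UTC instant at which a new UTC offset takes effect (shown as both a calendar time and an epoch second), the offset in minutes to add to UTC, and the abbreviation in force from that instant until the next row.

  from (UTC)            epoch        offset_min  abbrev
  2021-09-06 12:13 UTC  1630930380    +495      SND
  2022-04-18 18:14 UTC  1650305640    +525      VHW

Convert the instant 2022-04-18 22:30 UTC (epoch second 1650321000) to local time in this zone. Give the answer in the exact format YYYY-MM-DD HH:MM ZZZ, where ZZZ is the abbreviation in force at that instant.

2022-04-19 07:15 VHW

Query: 2022-04-18 22:30 UTC
Rule 2/2 (VHW, +08:45): 2022-04-18 18:14 UTC ≤ query < +∞
22·60 + 30 + 525 = 1875 min
1875 = 1·1440 + 435; 435 = 7·60 + 15 → 07:15, 2022-04-18 + 1 day = 2022-04-19
→ 2022-04-19 07:15 VHW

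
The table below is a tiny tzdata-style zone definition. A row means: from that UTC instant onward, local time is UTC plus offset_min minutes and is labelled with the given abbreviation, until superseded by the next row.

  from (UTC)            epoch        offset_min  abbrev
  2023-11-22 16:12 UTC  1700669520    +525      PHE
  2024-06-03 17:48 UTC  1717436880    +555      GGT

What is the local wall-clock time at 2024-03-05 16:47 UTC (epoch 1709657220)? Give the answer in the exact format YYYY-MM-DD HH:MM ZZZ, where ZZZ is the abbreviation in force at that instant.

2024-03-06 01:32 PHE

Query: 2024-03-05 16:47 UTC
Rule 1/2 (PHE, +08:45): 2023-11-22 16:12 UTC ≤ query < 2024-06-03 17:48 UTC
16·60 + 47 + 525 = 1532 min
1532 = 1·1440 + 92; 92 = 1·60 + 32 → 01:32, 2024-03-05 + 1 day = 2024-03-06
→ 2024-03-06 01:32 PHE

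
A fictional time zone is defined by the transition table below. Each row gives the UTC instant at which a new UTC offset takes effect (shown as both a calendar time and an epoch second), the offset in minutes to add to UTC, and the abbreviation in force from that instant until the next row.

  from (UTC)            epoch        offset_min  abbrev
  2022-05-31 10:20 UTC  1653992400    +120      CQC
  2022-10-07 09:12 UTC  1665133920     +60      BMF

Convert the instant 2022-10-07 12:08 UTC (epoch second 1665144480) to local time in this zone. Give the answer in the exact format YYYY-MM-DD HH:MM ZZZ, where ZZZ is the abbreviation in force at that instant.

Query: 2022-10-07 12:08 UTC
Rule 2/2 (BMF, +01:00): 2022-10-07 09:12 UTC ≤ query < +∞
12·60 + 8 + 60 = 788 min
788 = 0·1440 + 788; 788 = 13·60 + 8 → 13:08, same day
→ 2022-10-07 13:08 BMF

2022-10-07 13:08 BMF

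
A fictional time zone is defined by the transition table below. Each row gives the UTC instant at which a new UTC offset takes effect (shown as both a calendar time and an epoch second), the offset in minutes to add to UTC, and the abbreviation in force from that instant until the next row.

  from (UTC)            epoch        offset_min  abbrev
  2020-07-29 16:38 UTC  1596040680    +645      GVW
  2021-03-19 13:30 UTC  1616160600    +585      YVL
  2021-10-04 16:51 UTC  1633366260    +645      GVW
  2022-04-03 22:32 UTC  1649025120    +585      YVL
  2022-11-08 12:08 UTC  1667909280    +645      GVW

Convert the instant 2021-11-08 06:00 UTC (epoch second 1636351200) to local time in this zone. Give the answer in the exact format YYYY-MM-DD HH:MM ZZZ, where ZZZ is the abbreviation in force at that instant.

Query: 2021-11-08 06:00 UTC
Rule 3/5 (GVW, +10:45): 2021-10-04 16:51 UTC ≤ query < 2022-04-03 22:32 UTC
6·60 + 0 + 645 = 1005 min
1005 = 0·1440 + 1005; 1005 = 16·60 + 45 → 16:45, same day
→ 2021-11-08 16:45 GVW

2021-11-08 16:45 GVW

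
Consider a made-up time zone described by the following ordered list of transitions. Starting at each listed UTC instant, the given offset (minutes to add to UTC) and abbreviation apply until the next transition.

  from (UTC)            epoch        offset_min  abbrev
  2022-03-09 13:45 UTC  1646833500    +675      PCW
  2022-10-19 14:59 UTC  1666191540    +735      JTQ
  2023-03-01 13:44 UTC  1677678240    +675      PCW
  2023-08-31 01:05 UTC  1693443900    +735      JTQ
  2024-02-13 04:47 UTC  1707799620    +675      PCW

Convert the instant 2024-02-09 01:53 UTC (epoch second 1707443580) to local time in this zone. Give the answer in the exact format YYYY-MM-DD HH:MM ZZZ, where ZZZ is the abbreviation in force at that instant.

Query: 2024-02-09 01:53 UTC
Rule 4/5 (JTQ, +12:15): 2023-08-31 01:05 UTC ≤ query < 2024-02-13 04:47 UTC
1·60 + 53 + 735 = 848 min
848 = 0·1440 + 848; 848 = 14·60 + 8 → 14:08, same day
→ 2024-02-09 14:08 JTQ

2024-02-09 14:08 JTQ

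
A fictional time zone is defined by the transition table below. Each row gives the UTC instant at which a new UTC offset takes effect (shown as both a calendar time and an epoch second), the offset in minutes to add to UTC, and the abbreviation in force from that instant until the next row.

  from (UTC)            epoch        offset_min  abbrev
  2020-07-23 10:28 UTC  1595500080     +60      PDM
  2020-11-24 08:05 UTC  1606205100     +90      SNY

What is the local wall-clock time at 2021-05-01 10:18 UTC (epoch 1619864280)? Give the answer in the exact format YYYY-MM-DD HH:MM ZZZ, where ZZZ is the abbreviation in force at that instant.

2021-05-01 11:48 SNY

Query: 2021-05-01 10:18 UTC
Rule 2/2 (SNY, +01:30): 2020-11-24 08:05 UTC ≤ query < +∞
10·60 + 18 + 90 = 708 min
708 = 0·1440 + 708; 708 = 11·60 + 48 → 11:48, same day
→ 2021-05-01 11:48 SNY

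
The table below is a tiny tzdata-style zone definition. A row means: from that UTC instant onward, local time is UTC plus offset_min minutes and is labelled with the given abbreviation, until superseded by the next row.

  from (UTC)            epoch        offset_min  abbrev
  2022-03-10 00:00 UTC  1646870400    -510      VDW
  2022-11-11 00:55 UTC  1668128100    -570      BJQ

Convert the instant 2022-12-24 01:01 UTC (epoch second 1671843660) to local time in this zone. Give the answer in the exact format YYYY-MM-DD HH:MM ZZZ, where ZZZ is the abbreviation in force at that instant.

2022-12-23 15:31 BJQ

Query: 2022-12-24 01:01 UTC
Rule 2/2 (BJQ, -09:30): 2022-11-11 00:55 UTC ≤ query < +∞
1·60 + 1 - 570 = -509 min
-509 = -1·1440 + 931; 931 = 15·60 + 31 → 15:31, 2022-12-24 - 1 day = 2022-12-23
→ 2022-12-23 15:31 BJQ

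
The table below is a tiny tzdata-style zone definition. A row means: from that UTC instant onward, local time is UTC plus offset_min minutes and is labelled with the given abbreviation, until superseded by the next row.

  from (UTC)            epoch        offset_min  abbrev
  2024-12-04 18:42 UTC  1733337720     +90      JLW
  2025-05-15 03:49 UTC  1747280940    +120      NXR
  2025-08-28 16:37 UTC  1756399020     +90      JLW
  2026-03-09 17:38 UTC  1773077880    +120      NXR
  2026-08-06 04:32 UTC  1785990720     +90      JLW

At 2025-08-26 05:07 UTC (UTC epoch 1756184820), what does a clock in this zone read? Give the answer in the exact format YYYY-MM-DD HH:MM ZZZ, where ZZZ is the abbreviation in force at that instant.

2025-08-26 07:07 NXR

Query: 2025-08-26 05:07 UTC
Rule 2/5 (NXR, +02:00): 2025-05-15 03:49 UTC ≤ query < 2025-08-28 16:37 UTC
5·60 + 7 + 120 = 427 min
427 = 0·1440 + 427; 427 = 7·60 + 7 → 07:07, same day
→ 2025-08-26 07:07 NXR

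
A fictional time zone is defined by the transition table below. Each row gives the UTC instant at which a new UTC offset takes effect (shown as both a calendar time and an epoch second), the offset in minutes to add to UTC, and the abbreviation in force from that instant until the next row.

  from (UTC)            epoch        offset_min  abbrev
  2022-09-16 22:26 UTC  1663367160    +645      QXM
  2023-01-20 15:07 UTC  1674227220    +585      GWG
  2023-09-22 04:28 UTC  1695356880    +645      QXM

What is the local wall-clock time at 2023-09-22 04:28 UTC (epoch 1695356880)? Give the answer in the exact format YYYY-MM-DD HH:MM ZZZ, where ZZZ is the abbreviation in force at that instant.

Query: 2023-09-22 04:28 UTC
Rule 3/3 (QXM, +10:45): 2023-09-22 04:28 UTC ≤ query < +∞
4·60 + 28 + 645 = 913 min
913 = 0·1440 + 913; 913 = 15·60 + 13 → 15:13, same day
→ 2023-09-22 15:13 QXM

2023-09-22 15:13 QXM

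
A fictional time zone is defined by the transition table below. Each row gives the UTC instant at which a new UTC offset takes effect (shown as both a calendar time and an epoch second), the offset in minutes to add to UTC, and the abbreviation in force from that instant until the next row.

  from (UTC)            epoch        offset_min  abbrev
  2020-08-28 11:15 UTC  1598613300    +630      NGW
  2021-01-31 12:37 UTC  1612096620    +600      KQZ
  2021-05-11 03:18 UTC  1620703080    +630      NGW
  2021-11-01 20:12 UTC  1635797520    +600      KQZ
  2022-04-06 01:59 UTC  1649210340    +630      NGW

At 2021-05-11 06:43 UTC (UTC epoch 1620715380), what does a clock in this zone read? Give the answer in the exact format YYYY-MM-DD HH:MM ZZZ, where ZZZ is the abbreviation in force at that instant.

Query: 2021-05-11 06:43 UTC
Rule 3/5 (NGW, +10:30): 2021-05-11 03:18 UTC ≤ query < 2021-11-01 20:12 UTC
6·60 + 43 + 630 = 1033 min
1033 = 0·1440 + 1033; 1033 = 17·60 + 13 → 17:13, same day
→ 2021-05-11 17:13 NGW

2021-05-11 17:13 NGW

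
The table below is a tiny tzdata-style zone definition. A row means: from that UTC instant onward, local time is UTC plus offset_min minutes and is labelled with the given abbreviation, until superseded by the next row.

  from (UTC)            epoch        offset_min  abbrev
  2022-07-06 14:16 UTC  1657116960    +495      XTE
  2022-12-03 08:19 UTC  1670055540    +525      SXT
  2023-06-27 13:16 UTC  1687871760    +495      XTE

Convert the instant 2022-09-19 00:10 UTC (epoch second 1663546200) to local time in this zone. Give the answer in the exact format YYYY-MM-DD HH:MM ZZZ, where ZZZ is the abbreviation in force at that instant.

2022-09-19 08:25 XTE

Query: 2022-09-19 00:10 UTC
Rule 1/3 (XTE, +08:15): 2022-07-06 14:16 UTC ≤ query < 2022-12-03 08:19 UTC
0·60 + 10 + 495 = 505 min
505 = 0·1440 + 505; 505 = 8·60 + 25 → 08:25, same day
→ 2022-09-19 08:25 XTE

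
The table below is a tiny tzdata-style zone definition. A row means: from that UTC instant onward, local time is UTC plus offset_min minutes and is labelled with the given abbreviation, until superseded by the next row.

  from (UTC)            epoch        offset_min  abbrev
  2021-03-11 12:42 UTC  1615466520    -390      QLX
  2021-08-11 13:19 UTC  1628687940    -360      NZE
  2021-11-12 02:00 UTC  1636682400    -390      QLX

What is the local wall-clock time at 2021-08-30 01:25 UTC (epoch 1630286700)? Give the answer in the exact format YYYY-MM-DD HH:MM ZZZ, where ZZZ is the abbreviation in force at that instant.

Query: 2021-08-30 01:25 UTC
Rule 2/3 (NZE, -06:00): 2021-08-11 13:19 UTC ≤ query < 2021-11-12 02:00 UTC
1·60 + 25 - 360 = -275 min
-275 = -1·1440 + 1165; 1165 = 19·60 + 25 → 19:25, 2021-08-30 - 1 day = 2021-08-29
→ 2021-08-29 19:25 NZE

2021-08-29 19:25 NZE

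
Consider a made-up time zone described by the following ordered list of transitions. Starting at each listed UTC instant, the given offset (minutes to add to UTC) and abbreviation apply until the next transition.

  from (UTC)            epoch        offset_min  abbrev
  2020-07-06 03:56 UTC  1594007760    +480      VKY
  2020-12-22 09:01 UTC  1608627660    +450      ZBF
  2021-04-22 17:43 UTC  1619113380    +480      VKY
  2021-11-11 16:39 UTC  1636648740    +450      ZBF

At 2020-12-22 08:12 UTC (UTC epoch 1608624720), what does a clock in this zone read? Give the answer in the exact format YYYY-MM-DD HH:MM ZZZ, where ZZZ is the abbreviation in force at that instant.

Query: 2020-12-22 08:12 UTC
Rule 1/4 (VKY, +08:00): 2020-07-06 03:56 UTC ≤ query < 2020-12-22 09:01 UTC
8·60 + 12 + 480 = 972 min
972 = 0·1440 + 972; 972 = 16·60 + 12 → 16:12, same day
→ 2020-12-22 16:12 VKY

2020-12-22 16:12 VKY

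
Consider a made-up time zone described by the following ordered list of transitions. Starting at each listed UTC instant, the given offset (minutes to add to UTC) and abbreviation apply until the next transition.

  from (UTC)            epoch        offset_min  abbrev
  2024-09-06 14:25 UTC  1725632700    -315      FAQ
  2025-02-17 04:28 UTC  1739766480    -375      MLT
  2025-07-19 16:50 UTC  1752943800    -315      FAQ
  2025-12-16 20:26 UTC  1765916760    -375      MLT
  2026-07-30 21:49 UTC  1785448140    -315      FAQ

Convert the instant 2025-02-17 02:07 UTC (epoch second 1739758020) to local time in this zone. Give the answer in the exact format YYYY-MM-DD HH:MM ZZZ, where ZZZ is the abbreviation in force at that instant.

2025-02-16 20:52 FAQ

Query: 2025-02-17 02:07 UTC
Rule 1/5 (FAQ, -05:15): 2024-09-06 14:25 UTC ≤ query < 2025-02-17 04:28 UTC
2·60 + 7 - 315 = -188 min
-188 = -1·1440 + 1252; 1252 = 20·60 + 52 → 20:52, 2025-02-17 - 1 day = 2025-02-16
→ 2025-02-16 20:52 FAQ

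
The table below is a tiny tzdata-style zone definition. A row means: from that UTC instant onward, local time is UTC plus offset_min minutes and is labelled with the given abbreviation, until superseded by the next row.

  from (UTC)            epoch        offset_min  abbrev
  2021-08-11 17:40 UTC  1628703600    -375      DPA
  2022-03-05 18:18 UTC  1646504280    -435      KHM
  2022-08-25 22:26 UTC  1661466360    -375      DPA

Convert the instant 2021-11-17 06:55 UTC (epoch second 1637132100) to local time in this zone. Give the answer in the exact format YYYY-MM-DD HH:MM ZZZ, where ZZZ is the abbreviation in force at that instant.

2021-11-17 00:40 DPA

Query: 2021-11-17 06:55 UTC
Rule 1/3 (DPA, -06:15): 2021-08-11 17:40 UTC ≤ query < 2022-03-05 18:18 UTC
6·60 + 55 - 375 = 40 min
40 = 0·1440 + 40; 40 = 0·60 + 40 → 00:40, same day
→ 2021-11-17 00:40 DPA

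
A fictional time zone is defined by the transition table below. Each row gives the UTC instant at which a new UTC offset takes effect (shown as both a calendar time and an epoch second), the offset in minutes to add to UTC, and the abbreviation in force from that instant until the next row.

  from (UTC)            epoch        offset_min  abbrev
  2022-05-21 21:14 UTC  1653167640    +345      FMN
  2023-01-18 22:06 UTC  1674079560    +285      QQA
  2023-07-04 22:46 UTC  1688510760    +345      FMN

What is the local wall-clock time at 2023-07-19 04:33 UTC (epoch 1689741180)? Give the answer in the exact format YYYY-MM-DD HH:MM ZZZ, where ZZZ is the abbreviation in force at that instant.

2023-07-19 10:18 FMN

Query: 2023-07-19 04:33 UTC
Rule 3/3 (FMN, +05:45): 2023-07-04 22:46 UTC ≤ query < +∞
4·60 + 33 + 345 = 618 min
618 = 0·1440 + 618; 618 = 10·60 + 18 → 10:18, same day
→ 2023-07-19 10:18 FMN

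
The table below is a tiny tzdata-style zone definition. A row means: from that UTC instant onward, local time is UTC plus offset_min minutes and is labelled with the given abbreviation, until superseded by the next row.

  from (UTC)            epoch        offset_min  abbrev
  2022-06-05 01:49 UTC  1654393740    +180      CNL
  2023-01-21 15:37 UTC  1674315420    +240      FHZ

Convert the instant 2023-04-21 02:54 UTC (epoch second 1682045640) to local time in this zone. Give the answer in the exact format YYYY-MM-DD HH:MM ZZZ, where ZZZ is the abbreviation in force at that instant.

Query: 2023-04-21 02:54 UTC
Rule 2/2 (FHZ, +04:00): 2023-01-21 15:37 UTC ≤ query < +∞
2·60 + 54 + 240 = 414 min
414 = 0·1440 + 414; 414 = 6·60 + 54 → 06:54, same day
→ 2023-04-21 06:54 FHZ

2023-04-21 06:54 FHZ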